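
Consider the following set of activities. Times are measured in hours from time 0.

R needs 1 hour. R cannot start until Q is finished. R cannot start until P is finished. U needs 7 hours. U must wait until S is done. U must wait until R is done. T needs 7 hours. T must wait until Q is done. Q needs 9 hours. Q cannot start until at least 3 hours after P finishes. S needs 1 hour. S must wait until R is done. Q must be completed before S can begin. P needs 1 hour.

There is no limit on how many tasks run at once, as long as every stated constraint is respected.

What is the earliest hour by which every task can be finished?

22

P can start immediately at hour 0; it finishes at hour 1.
After P (finishes hour 1, plus 3-hour gap → hour 4), Q can start at hour 4 and finishes at hour 13.
After Q (finishes hour 13), T can start at hour 13 and finishes at hour 20.
R has to wait for Q (finishes hour 13); P (finishes hour 1). The latest of these is hour 13, so R runs hour 13 to 13 + 1 = hour 14.
For S: R (finishes hour 14); Q (finishes hour 13). Taking the maximum gives a start of hour 14, and it finishes at 14 + 1 = hour 15.
U has to wait for S (finishes hour 15); R (finishes hour 14). The latest of these is hour 15, so U runs hour 15 to 15 + 7 = hour 22.
All tasks are finished once the last one completes. Finish times: P at 1, Q at 13, R at 14, S at 15, T at 20, U at 22. The latest is hour 22.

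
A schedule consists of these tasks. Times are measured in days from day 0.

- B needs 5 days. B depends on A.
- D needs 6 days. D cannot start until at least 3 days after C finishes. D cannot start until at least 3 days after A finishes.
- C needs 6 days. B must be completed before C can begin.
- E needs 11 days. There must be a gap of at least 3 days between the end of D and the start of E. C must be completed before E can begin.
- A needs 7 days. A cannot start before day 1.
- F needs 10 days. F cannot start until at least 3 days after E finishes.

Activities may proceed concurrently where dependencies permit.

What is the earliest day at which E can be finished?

After its own release at day 1, A can start at day 1 and finishes at day 8.
After A (finishes day 8), B can start at day 8 and finishes at day 13.
After B (finishes day 13), C can start at day 13 and finishes at day 19.
D cannot start until C (finishes day 19, plus 3-day gap → day 22); A (finishes day 8, plus 3-day gap → day 11). The controlling bound is day 22, so D finishes at 22 + 6 = day 28.
E cannot start until D (finishes day 28, plus 3-day gap → day 31); C (finishes day 19). The controlling bound is day 31, so E finishes at 31 + 11 = day 42.

42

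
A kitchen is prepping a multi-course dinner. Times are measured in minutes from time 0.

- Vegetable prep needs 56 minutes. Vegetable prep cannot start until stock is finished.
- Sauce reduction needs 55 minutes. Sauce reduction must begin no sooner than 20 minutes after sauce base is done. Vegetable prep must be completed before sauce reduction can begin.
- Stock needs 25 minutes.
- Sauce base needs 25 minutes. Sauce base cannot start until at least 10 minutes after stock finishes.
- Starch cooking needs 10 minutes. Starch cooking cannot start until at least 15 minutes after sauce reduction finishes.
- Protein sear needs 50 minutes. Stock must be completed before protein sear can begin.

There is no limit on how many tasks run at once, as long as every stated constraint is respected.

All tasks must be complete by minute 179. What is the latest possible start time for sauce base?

To finish by minute 179, starch cooking (duration 10) must start no later than minute 169.
Since starch cooking (must start by minute 169, minus 15-minute gap → minute 154) depends on it, sauce reduction must finish by minute 154. Backing off its 55-minute duration gives a latest start of minute 99.
Sauce base feeds into sauce reduction (must start by minute 99, minus 20-minute gap → minute 79); so sauce base must finish by minute 79 and therefore start by minute 54.

54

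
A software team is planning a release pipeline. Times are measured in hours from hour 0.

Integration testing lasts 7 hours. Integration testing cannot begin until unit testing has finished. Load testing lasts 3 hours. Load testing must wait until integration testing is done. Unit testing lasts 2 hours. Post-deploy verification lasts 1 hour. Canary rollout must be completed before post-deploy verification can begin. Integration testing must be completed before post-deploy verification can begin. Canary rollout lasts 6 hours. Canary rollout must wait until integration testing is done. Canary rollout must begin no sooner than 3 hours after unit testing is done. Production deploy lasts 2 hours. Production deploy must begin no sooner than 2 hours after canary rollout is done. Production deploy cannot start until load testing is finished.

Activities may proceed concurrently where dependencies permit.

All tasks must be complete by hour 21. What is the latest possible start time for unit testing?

Production deploy must finish by hour 21; it takes 2 hours, so it must start by 21 − 2 = hour 19.
Post-deploy verification has no dependents, so it just needs to finish by hour 21. Starting by 21 − 1 = hour 20 achieves that.
Canary rollout has several dependents: production deploy (must start by hour 19, minus 2-hour gap → hour 17); post-deploy verification (must start by hour 20). The earliest of those limits is hour 17, so canary rollout must start by 17 − 6 = hour 11.
Load testing must finish before production deploy (must start by hour 19). With a 3-hour duration, load testing must start by 19 − 3 = hour 16.
Integration testing must finish in time for canary rollout (must start by hour 11); load testing (must start by hour 16); post-deploy verification (must start by hour 20). The tightest is hour 11, so integration testing must start by 11 − 7 = hour 4.
For unit testing: integration testing (must start by hour 4); canary rollout (must start by hour 11, minus 3-hour gap → hour 8). The most restrictive is hour 4; with a 2-hour duration, unit testing must start by hour 2.

2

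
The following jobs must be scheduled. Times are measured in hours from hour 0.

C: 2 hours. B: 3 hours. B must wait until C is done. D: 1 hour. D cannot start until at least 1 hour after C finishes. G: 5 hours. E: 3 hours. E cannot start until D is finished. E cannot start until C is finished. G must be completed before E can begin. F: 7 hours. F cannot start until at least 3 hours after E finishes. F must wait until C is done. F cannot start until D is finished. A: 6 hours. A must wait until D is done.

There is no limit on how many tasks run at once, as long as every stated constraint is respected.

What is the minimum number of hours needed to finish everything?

Nothing blocks G, so it runs from hour 0 to hour 5.
C can start immediately at hour 0; it finishes at hour 2.
D cannot begin until C (finishes hour 2, plus 1-hour gap → hour 3). It runs from hour 3 to 3 + 1 = hour 4.
E needs all of D (finishes hour 4); C (finishes hour 2); G (finishes hour 5). That puts its earliest start at hour 5; it finishes at 5 + 3 = hour 8.
For F: E (finishes hour 8, plus 3-hour gap → hour 11); C (finishes hour 2); D (finishes hour 4). Taking the maximum gives a start of hour 11, and it finishes at 11 + 7 = hour 18.
A cannot begin until D (finishes hour 4). It runs from hour 4 to 4 + 6 = hour 10.
After C (finishes hour 2), B can start at hour 2 and finishes at hour 5.
All tasks are finished once the last one completes. Finish times: A at 10, B at 5, C at 2, D at 4, E at 8, F at 18, G at 5. The latest is hour 18.

18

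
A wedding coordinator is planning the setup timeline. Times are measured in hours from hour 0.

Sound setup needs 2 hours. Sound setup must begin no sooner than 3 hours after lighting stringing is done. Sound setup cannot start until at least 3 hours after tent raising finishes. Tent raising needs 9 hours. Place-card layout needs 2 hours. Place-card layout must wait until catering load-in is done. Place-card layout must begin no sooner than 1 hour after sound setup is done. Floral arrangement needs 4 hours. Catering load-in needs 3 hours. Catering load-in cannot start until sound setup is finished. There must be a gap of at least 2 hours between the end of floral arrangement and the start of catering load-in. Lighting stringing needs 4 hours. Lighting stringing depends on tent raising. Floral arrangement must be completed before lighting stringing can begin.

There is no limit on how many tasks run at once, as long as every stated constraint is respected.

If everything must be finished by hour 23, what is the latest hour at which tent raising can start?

0

Place-card layout must finish by hour 23; it takes 2 hours, so it must start by 23 − 2 = hour 21.
Catering load-in feeds into place-card layout (must start by hour 21); so catering load-in must finish by hour 21 and therefore start by hour 18.
Sound setup feeds catering load-in (must start by hour 18); place-card layout (must start by hour 21, minus 1-hour gap → hour 20). Taking the minimum, sound setup must finish by hour 18 and start by 18 − 2 = hour 16.
Since sound setup (must start by hour 16, minus 3-hour gap → hour 13) depends on it, lighting stringing must finish by hour 13. Backing off its 4-hour duration gives a latest start of hour 9.
Tent raising has several dependents: lighting stringing (must start by hour 9); sound setup (must start by hour 16, minus 3-hour gap → hour 13). The earliest of those limits is hour 9, so tent raising must start by 9 − 9 = hour 0.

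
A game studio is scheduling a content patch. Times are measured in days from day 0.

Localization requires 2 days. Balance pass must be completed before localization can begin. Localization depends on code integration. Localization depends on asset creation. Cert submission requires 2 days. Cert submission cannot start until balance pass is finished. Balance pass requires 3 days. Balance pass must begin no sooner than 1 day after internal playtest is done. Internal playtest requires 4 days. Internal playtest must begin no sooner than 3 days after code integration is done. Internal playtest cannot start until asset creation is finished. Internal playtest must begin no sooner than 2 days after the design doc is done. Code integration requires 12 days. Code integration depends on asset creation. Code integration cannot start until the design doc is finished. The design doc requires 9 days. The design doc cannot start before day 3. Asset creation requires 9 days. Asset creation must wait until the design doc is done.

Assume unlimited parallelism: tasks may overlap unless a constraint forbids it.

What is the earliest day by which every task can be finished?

46

After its own release at day 3, the design doc can start at day 3 and finishes at day 12.
Asset creation cannot begin until the design doc (finishes day 12). It runs from day 12 to 12 + 9 = day 21.
Code integration has to wait for asset creation (finishes day 21); the design doc (finishes day 12). The latest of these is day 21, so code integration runs day 21 to 21 + 12 = day 33.
For internal playtest: code integration (finishes day 33, plus 3-day gap → day 36); asset creation (finishes day 21); the design doc (finishes day 12, plus 2-day gap → day 14). Taking the maximum gives a start of day 36, and it finishes at 36 + 4 = day 40.
After internal playtest (finishes day 40, plus 1-day gap → day 41), balance pass can start at day 41 and finishes at day 44.
After balance pass (finishes day 44), cert submission can start at day 44 and finishes at day 46.
Localization has to wait for balance pass (finishes day 44); code integration (finishes day 33); asset creation (finishes day 21). The latest of these is day 44, so localization runs day 44 to 44 + 2 = day 46.
All tasks are finished once the last one completes. Finish times: The design doc at 12, Asset creation at 21, Code integration at 33, Internal playtest at 40, Balance pass at 44, Localization at 46, Cert submission at 46. The latest is day 46.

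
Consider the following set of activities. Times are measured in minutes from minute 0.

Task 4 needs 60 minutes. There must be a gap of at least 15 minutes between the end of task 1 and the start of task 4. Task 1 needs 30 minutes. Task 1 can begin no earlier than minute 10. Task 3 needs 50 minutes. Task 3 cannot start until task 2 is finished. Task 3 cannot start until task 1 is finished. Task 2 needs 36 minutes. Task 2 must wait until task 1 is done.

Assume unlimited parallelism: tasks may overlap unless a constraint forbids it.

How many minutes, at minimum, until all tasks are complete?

126

After its own release at minute 10, task 1 can start at minute 10 and finishes at minute 40.
Task 4 cannot begin until task 1 (finishes minute 40, plus 15-minute gap → minute 55). It runs from minute 55 to 55 + 60 = minute 115.
Task 2 cannot begin until task 1 (finishes minute 40). It runs from minute 40 to 40 + 36 = minute 76.
Task 3 needs all of task 2 (finishes minute 76); task 1 (finishes minute 40). That puts its earliest start at minute 76; it finishes at 76 + 50 = minute 126.
All tasks are finished once the last one completes. Finish times: Task 1 at 40, Task 2 at 76, Task 3 at 126, Task 4 at 115. The latest is minute 126.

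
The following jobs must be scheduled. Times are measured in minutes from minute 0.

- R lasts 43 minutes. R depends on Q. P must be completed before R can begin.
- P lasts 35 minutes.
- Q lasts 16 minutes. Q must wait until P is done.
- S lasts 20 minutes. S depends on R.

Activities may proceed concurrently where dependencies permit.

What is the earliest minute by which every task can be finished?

114

Nothing blocks P, so it runs from minute 0 to minute 35.
Q waits on P (finishes minute 35), so it starts at minute 35 and finishes at 35 + 16 = minute 51.
R needs all of Q (finishes minute 51); P (finishes minute 35). That puts its earliest start at minute 51; it finishes at 51 + 43 = minute 94.
S waits on R (finishes minute 94), so it starts at minute 94 and finishes at 94 + 20 = minute 114.
All tasks are finished once the last one completes. Finish times: P at 35, Q at 51, R at 94, S at 114. The latest is minute 114.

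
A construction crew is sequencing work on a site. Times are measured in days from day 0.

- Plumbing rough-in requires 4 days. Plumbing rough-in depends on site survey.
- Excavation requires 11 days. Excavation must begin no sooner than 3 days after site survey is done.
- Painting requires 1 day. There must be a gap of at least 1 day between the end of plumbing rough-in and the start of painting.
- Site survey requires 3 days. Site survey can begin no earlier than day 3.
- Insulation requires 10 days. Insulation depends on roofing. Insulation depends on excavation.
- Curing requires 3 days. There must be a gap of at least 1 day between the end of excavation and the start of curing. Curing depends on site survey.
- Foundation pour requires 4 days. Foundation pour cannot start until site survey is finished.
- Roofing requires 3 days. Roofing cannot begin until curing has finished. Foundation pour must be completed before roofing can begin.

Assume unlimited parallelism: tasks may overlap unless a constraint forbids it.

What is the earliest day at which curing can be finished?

Site survey cannot begin until its own release at day 3. It runs from day 3 to 3 + 3 = day 6.
Excavation cannot begin until site survey (finishes day 6, plus 3-day gap → day 9). It runs from day 9 to 9 + 11 = day 20.
Curing needs all of excavation (finishes day 20, plus 1-day gap → day 21); site survey (finishes day 6). That puts its earliest start at day 21; it finishes at 21 + 3 = day 24.

24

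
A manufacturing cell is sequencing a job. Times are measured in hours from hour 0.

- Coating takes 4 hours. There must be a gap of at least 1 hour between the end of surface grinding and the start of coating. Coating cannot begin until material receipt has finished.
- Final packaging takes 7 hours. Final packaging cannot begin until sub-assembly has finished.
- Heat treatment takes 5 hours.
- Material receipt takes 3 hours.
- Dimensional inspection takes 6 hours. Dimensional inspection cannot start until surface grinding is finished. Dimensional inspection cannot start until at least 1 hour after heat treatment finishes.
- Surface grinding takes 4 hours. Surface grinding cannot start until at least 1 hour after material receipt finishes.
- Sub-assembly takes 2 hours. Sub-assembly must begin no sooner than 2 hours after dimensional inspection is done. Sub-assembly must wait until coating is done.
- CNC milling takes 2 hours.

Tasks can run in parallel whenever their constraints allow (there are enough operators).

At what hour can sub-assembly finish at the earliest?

18

Nothing blocks heat treatment, so it runs from hour 0 to hour 5.
Nothing blocks material receipt, so it runs from hour 0 to hour 3.
Surface grinding waits on material receipt (finishes hour 3, plus 1-hour gap → hour 4), so it starts at hour 4 and finishes at 4 + 4 = hour 8.
Coating has to wait for surface grinding (finishes hour 8, plus 1-hour gap → hour 9); material receipt (finishes hour 3). The latest of these is hour 9, so coating runs hour 9 to 9 + 4 = hour 13.
Dimensional inspection cannot start until surface grinding (finishes hour 8); heat treatment (finishes hour 5, plus 1-hour gap → hour 6). The controlling bound is hour 8, so dimensional inspection finishes at 8 + 6 = hour 14.
Sub-assembly needs all of dimensional inspection (finishes hour 14, plus 2-hour gap → hour 16); coating (finishes hour 13). That puts its earliest start at hour 16; it finishes at 16 + 2 = hour 18.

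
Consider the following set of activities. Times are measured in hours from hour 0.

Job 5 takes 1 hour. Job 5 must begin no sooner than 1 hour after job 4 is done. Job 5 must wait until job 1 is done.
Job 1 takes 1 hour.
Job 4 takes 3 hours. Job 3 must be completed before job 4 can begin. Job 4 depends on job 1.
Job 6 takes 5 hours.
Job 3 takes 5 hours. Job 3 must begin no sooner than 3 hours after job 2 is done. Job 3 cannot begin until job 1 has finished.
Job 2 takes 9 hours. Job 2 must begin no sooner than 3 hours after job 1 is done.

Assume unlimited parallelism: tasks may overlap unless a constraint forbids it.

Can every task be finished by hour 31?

Job 6 has no prerequisites, so it starts at hour 0 and finishes at hour 5.
Job 1 can start immediately at hour 0; it finishes at hour 1.
Job 2 waits on job 1 (finishes hour 1, plus 3-hour gap → hour 4), so it starts at hour 4 and finishes at 4 + 9 = hour 13.
For job 3: job 2 (finishes hour 13, plus 3-hour gap → hour 16); job 1 (finishes hour 1). Taking the maximum gives a start of hour 16, and it finishes at 16 + 5 = hour 21.
Job 4 needs all of job 3 (finishes hour 21); job 1 (finishes hour 1). That puts its earliest start at hour 21; it finishes at 21 + 3 = hour 24.
For job 5: job 4 (finishes hour 24, plus 1-hour gap → hour 25); job 1 (finishes hour 1). Taking the maximum gives a start of hour 25, and it finishes at 25 + 1 = hour 26.
Every task is finished by hour 26, which is no later than the deadline of 31, so the schedule is feasible.

Yes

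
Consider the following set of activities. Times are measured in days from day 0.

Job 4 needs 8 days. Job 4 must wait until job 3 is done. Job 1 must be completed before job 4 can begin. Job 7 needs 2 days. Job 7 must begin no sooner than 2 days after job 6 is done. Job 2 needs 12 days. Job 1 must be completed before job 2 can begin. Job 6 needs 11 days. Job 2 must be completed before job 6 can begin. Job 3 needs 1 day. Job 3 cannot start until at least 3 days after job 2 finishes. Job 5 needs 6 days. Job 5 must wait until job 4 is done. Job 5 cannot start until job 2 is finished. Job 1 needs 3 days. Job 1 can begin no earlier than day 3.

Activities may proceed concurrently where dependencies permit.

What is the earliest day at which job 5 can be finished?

36

Job 1 waits on its own release at day 3, so it starts at day 3 and finishes at 3 + 3 = day 6.
Job 2 cannot begin until job 1 (finishes day 6). It runs from day 6 to 6 + 12 = day 18.
Job 3 waits on job 2 (finishes day 18, plus 3-day gap → day 21), so it starts at day 21 and finishes at 21 + 1 = day 22.
Job 4 cannot start until job 3 (finishes day 22); job 1 (finishes day 6). The controlling bound is day 22, so job 4 finishes at 22 + 8 = day 30.
For job 5: job 4 (finishes day 30); job 2 (finishes day 18). Taking the maximum gives a start of day 30, and it finishes at 30 + 6 = day 36.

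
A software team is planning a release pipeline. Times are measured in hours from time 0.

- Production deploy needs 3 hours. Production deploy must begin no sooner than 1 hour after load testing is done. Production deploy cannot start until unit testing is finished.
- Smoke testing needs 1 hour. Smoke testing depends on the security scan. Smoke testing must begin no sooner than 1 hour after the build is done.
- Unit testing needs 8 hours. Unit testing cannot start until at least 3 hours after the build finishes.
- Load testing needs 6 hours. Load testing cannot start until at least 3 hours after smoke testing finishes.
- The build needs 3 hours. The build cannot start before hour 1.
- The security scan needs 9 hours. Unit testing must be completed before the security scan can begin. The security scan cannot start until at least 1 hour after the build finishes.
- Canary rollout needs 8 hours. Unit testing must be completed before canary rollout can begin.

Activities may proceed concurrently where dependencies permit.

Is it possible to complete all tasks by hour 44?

After its own release at hour 1, the build can start at hour 1 and finishes at hour 4.
Unit testing waits on the build (finishes hour 4, plus 3-hour gap → hour 7), so it starts at hour 7 and finishes at 7 + 8 = hour 15.
Canary rollout cannot begin until unit testing (finishes hour 15). It runs from hour 15 to 15 + 8 = hour 23.
The security scan cannot start until unit testing (finishes hour 15); the build (finishes hour 4, plus 1-hour gap → hour 5). The controlling bound is hour 15, so the security scan finishes at 15 + 9 = hour 24.
For smoke testing: the security scan (finishes hour 24); the build (finishes hour 4, plus 1-hour gap → hour 5). Taking the maximum gives a start of hour 24, and it finishes at 24 + 1 = hour 25.
Load testing cannot begin until smoke testing (finishes hour 25, plus 3-hour gap → hour 28). It runs from hour 28 to 28 + 6 = hour 34.
Production deploy has to wait for load testing (finishes hour 34, plus 1-hour gap → hour 35); unit testing (finishes hour 15). The latest of these is hour 35, so production deploy runs hour 35 to 35 + 3 = hour 38.
Every task is finished by hour 38, which is no later than the deadline of 44, so the schedule is feasible.

Yes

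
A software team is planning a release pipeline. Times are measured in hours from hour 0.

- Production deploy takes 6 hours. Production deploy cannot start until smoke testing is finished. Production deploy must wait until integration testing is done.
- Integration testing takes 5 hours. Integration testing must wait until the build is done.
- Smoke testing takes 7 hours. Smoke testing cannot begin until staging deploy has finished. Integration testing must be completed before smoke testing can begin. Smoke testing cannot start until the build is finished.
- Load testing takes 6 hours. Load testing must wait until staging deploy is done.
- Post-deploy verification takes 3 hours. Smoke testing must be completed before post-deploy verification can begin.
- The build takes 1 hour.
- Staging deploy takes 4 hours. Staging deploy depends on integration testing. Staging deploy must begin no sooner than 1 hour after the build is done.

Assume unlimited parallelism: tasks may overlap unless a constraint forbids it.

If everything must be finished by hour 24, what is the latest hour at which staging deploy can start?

7

To finish by hour 24, production deploy (duration 6) must start no later than hour 18.
Nothing follows post-deploy verification; the deadline of hour 24 is its only limit. It must start by 24 − 3 = hour 21.
Smoke testing has several dependents: production deploy (must start by hour 18); post-deploy verification (must start by hour 21). The earliest of those limits is hour 18, so smoke testing must start by 18 − 7 = hour 11.
Load testing must finish by hour 24; it takes 6 hours, so it must start by 24 − 6 = hour 18.
For staging deploy: smoke testing (must start by hour 11); load testing (must start by hour 18). The most restrictive is hour 11; with a 4-hour duration, staging deploy must start by hour 7.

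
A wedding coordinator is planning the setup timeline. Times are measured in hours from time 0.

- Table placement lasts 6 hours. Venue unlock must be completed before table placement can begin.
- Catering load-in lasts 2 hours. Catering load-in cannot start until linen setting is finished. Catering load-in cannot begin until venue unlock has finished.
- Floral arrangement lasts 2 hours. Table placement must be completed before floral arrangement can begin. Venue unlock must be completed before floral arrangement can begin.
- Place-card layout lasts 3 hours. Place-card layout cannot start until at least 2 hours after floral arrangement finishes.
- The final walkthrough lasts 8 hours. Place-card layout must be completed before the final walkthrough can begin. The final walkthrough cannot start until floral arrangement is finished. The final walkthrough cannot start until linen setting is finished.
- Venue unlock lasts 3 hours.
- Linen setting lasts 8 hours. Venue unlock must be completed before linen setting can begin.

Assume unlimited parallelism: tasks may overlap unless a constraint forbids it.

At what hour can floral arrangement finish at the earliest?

Nothing blocks venue unlock, so it runs from hour 0 to hour 3.
Table placement cannot begin until venue unlock (finishes hour 3). It runs from hour 3 to 3 + 6 = hour 9.
Floral arrangement needs all of table placement (finishes hour 9); venue unlock (finishes hour 3). That puts its earliest start at hour 9; it finishes at 9 + 2 = hour 11.

11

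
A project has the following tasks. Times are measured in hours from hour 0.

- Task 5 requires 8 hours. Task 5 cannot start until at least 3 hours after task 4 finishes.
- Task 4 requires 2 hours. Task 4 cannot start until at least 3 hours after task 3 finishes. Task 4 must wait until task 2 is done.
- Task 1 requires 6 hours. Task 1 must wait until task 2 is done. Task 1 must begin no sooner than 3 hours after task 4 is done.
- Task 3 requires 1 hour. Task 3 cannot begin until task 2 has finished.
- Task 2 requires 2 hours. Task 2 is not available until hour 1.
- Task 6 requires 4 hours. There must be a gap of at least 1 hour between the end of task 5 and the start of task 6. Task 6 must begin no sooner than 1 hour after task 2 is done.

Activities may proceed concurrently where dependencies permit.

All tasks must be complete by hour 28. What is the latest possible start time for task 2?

Task 1 must finish by hour 28; it takes 6 hours, so it must start by 28 − 6 = hour 22.
To finish by hour 28, task 6 (duration 4) must start no later than hour 24.
Task 5 must finish before task 6 (must start by hour 24, minus 1-hour gap → hour 23). With an 8-hour duration, task 5 must start by 23 − 8 = hour 15.
Task 4 feeds task 1 (must start by hour 22, minus 3-hour gap → hour 19); task 5 (must start by hour 15, minus 3-hour gap → hour 12). Taking the minimum, task 4 must finish by hour 12 and start by 12 − 2 = hour 10.
Task 3 must finish before task 4 (must start by hour 10, minus 3-hour gap → hour 7). With a 1-hour duration, task 3 must start by 7 − 1 = hour 6.
Task 2 has several dependents: task 1 (must start by hour 22); task 3 (must start by hour 6); task 4 (must start by hour 10); task 6 (must start by hour 24, minus 1-hour gap → hour 23). The earliest of those limits is hour 6, so task 2 must start by 6 − 2 = hour 4.

4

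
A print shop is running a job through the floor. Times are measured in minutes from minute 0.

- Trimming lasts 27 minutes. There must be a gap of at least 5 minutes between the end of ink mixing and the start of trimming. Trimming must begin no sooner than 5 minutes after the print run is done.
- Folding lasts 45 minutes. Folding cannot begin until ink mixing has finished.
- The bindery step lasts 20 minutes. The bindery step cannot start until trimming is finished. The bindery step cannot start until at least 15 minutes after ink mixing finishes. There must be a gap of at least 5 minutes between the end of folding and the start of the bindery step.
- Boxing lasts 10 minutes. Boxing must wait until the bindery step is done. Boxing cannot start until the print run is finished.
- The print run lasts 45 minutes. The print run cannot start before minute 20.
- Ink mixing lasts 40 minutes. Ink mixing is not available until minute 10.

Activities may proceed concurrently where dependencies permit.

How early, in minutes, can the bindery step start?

The print run waits on its own release at minute 20, so it starts at minute 20 and finishes at 20 + 45 = minute 65.
Ink mixing waits on its own release at minute 10, so it starts at minute 10 and finishes at 10 + 40 = minute 50.
After ink mixing (finishes minute 50), folding can start at minute 50 and finishes at minute 95.
Trimming needs all of ink mixing (finishes minute 50, plus 5-minute gap → minute 55); the print run (finishes minute 65, plus 5-minute gap → minute 70). That puts its earliest start at minute 70; it finishes at 70 + 27 = minute 97.
The bindery step waits on trimming (finishes minute 97); ink mixing (finishes minute 50, plus 15-minute gap → minute 65); folding (finishes minute 95, plus 5-minute gap → minute 100). The latest of these is minute 100, which is the earliest the bindery step can start.

100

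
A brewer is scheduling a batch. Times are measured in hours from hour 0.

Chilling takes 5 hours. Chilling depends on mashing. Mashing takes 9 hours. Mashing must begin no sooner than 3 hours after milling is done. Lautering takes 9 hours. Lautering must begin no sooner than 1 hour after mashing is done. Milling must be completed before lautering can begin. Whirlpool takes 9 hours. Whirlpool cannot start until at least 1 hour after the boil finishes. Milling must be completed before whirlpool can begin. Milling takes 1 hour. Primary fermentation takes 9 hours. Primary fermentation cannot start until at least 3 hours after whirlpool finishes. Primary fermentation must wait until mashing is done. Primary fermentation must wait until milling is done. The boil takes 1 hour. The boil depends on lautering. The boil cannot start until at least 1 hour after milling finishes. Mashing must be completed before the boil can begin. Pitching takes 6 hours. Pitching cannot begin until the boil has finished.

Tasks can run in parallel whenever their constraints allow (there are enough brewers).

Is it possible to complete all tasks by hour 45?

Milling has no prerequisites, so it starts at hour 0 and finishes at hour 1.
Mashing waits on milling (finishes hour 1, plus 3-hour gap → hour 4), so it starts at hour 4 and finishes at 4 + 9 = hour 13.
After mashing (finishes hour 13), chilling can start at hour 13 and finishes at hour 18.
For lautering: mashing (finishes hour 13, plus 1-hour gap → hour 14); milling (finishes hour 1). Taking the maximum gives a start of hour 14, and it finishes at 14 + 9 = hour 23.
The boil needs all of lautering (finishes hour 23); milling (finishes hour 1, plus 1-hour gap → hour 2); mashing (finishes hour 13). That puts its earliest start at hour 23; it finishes at 23 + 1 = hour 24.
After the boil (finishes hour 24), pitching can start at hour 24 and finishes at hour 30.
Whirlpool has to wait for the boil (finishes hour 24, plus 1-hour gap → hour 25); milling (finishes hour 1). The latest of these is hour 25, so whirlpool runs hour 25 to 25 + 9 = hour 34.
For primary fermentation: whirlpool (finishes hour 34, plus 3-hour gap → hour 37); mashing (finishes hour 13); milling (finishes hour 1). Taking the maximum gives a start of hour 37, and it finishes at 37 + 9 = hour 46.
The earliest everything can be done is hour 46, which is after the deadline of 45, so it is not possible.

No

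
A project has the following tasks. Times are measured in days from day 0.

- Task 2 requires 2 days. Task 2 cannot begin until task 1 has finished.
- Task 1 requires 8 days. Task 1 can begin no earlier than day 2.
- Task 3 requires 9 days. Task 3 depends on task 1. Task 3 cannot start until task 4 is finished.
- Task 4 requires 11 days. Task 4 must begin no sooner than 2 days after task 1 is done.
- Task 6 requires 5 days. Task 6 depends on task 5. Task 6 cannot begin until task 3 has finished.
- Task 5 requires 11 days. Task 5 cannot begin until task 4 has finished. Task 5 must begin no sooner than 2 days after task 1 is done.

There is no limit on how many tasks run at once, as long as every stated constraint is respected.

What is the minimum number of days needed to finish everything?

39

Task 1 waits on its own release at day 2, so it starts at day 2 and finishes at 2 + 8 = day 10.
After task 1 (finishes day 10, plus 2-day gap → day 12), task 4 can start at day 12 and finishes at day 23.
Task 5 has to wait for task 4 (finishes day 23); task 1 (finishes day 10, plus 2-day gap → day 12). The latest of these is day 23, so task 5 runs day 23 to 23 + 11 = day 34.
Task 3 needs all of task 1 (finishes day 10); task 4 (finishes day 23). That puts its earliest start at day 23; it finishes at 23 + 9 = day 32.
Task 6 has to wait for task 5 (finishes day 34); task 3 (finishes day 32). The latest of these is day 34, so task 6 runs day 34 to 34 + 5 = day 39.
Task 2 waits on task 1 (finishes day 10), so it starts at day 10 and finishes at 10 + 2 = day 12.
All tasks are finished once the last one completes. Finish times: Task 1 at 10, Task 2 at 12, Task 3 at 32, Task 4 at 23, Task 5 at 34, Task 6 at 39. The latest is day 39.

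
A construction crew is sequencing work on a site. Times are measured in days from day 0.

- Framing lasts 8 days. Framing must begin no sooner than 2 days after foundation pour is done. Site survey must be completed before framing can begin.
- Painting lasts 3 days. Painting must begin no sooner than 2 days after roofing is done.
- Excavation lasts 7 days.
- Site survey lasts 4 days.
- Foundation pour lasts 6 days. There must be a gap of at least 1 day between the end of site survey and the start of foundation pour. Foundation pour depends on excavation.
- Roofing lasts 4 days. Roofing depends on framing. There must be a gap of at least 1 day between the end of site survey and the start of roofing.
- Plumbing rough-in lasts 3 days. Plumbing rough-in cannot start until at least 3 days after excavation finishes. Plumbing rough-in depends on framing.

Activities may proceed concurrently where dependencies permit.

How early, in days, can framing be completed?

23

Nothing blocks excavation, so it runs from day 0 to day 7.
Site survey has no prerequisites, so it starts at day 0 and finishes at day 4.
For foundation pour: site survey (finishes day 4, plus 1-day gap → day 5); excavation (finishes day 7). Taking the maximum gives a start of day 7, and it finishes at 7 + 6 = day 13.
Framing has to wait for foundation pour (finishes day 13, plus 2-day gap → day 15); site survey (finishes day 4). The latest of these is day 15, so framing runs day 15 to 15 + 8 = day 23.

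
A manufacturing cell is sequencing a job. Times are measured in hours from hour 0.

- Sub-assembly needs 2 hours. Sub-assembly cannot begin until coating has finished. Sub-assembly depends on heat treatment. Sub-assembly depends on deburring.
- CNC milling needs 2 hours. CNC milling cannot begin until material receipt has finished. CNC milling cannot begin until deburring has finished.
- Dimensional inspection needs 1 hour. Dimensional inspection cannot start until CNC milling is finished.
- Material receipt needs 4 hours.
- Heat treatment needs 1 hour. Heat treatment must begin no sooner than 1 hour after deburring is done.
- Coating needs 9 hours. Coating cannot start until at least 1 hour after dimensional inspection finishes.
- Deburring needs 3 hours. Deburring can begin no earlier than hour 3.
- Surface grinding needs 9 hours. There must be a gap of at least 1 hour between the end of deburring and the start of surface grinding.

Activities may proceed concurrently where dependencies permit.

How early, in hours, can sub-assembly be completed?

Deburring cannot begin until its own release at hour 3. It runs from hour 3 to 3 + 3 = hour 6.
Heat treatment waits on deburring (finishes hour 6, plus 1-hour gap → hour 7), so it starts at hour 7 and finishes at 7 + 1 = hour 8.
Material receipt can start immediately at hour 0; it finishes at hour 4.
CNC milling needs all of material receipt (finishes hour 4); deburring (finishes hour 6). That puts its earliest start at hour 6; it finishes at 6 + 2 = hour 8.
Dimensional inspection waits on CNC milling (finishes hour 8), so it starts at hour 8 and finishes at 8 + 1 = hour 9.
Coating cannot begin until dimensional inspection (finishes hour 9, plus 1-hour gap → hour 10). It runs from hour 10 to 10 + 9 = hour 19.
Sub-assembly has to wait for coating (finishes hour 19); heat treatment (finishes hour 8); deburring (finishes hour 6). The latest of these is hour 19, so sub-assembly runs hour 19 to 19 + 2 = hour 21.

21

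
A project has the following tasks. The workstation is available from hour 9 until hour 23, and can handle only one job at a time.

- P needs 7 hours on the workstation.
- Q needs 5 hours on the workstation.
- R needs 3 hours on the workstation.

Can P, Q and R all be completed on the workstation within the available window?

The workstation window is 23 − 9 = 14 hours.
Running back to back, the jobs need 7 + 5 + 3 = 15 hours on the workstation.
Since 15 > 14, they cannot all fit.

No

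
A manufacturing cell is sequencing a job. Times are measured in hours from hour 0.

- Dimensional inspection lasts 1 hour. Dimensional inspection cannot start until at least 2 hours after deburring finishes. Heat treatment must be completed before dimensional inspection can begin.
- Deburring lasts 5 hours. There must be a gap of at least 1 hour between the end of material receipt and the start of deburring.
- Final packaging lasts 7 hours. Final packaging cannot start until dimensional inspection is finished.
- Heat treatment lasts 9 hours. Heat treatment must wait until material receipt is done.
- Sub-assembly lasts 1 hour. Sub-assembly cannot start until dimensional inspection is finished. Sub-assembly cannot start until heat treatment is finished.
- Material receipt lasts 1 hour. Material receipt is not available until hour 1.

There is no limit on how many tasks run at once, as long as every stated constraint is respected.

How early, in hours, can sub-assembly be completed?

Material receipt cannot begin until its own release at hour 1. It runs from hour 1 to 1 + 1 = hour 2.
Heat treatment cannot begin until material receipt (finishes hour 2). It runs from hour 2 to 2 + 9 = hour 11.
Deburring cannot begin until material receipt (finishes hour 2, plus 1-hour gap → hour 3). It runs from hour 3 to 3 + 5 = hour 8.
For dimensional inspection: deburring (finishes hour 8, plus 2-hour gap → hour 10); heat treatment (finishes hour 11). Taking the maximum gives a start of hour 11, and it finishes at 11 + 1 = hour 12.
Sub-assembly cannot start until dimensional inspection (finishes hour 12); heat treatment (finishes hour 11). The controlling bound is hour 12, so sub-assembly finishes at 12 + 1 = hour 13.

13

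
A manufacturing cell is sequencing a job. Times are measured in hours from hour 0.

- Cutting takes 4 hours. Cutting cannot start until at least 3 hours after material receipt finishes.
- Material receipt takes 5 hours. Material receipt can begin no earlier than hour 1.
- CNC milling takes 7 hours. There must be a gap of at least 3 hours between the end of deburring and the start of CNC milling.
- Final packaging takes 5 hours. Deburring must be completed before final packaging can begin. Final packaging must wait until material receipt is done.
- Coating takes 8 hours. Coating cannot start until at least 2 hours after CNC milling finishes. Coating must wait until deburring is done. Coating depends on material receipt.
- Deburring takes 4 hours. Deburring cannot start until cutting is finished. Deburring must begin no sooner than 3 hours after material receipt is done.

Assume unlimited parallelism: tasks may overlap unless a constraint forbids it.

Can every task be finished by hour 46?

After its own release at hour 1, material receipt can start at hour 1 and finishes at hour 6.
Cutting waits on material receipt (finishes hour 6, plus 3-hour gap → hour 9), so it starts at hour 9 and finishes at 9 + 4 = hour 13.
For deburring: cutting (finishes hour 13); material receipt (finishes hour 6, plus 3-hour gap → hour 9). Taking the maximum gives a start of hour 13, and it finishes at 13 + 4 = hour 17.
Final packaging has to wait for deburring (finishes hour 17); material receipt (finishes hour 6). The latest of these is hour 17, so final packaging runs hour 17 to 17 + 5 = hour 22.
After deburring (finishes hour 17, plus 3-hour gap → hour 20), CNC milling can start at hour 20 and finishes at hour 27.
Coating needs all of CNC milling (finishes hour 27, plus 2-hour gap → hour 29); deburring (finishes hour 17); material receipt (finishes hour 6). That puts its earliest start at hour 29; it finishes at 29 + 8 = hour 37.
Every task is finished by hour 37, which is no later than the deadline of 46, so the schedule is feasible.

Yes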